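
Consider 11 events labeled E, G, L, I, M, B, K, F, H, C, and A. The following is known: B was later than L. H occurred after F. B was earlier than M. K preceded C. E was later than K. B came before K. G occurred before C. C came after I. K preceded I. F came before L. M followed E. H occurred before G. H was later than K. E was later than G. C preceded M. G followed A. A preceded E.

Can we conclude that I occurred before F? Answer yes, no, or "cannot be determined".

no

Tracing the constraints gives F → L → B → K → I, so F must come before I.
That means I cannot be before F.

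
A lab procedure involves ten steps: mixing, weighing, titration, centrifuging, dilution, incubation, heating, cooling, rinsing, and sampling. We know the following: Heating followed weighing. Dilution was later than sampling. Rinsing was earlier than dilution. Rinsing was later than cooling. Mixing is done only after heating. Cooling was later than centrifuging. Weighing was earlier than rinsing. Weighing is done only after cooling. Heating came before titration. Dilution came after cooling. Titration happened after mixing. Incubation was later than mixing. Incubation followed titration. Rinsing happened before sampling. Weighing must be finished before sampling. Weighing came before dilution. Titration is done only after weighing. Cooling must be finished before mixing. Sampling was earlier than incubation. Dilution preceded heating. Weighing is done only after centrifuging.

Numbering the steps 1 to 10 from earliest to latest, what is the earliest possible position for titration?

9

Centrifuging, cooling, dilution, heating, mixing, rinsing, sampling, and weighing must all come before titration — 8 forced predecessors.
Nothing else is forced ahead of titration, so its earliest slot is position 8 + 1 = 9.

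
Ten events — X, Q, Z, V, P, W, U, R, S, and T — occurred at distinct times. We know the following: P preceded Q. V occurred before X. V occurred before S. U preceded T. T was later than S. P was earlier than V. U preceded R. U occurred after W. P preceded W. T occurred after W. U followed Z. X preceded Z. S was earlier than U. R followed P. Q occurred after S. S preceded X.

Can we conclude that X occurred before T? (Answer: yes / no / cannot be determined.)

yes

Chain the constraints: X → Z → U → T. Each link is directly stated, so X comes before T.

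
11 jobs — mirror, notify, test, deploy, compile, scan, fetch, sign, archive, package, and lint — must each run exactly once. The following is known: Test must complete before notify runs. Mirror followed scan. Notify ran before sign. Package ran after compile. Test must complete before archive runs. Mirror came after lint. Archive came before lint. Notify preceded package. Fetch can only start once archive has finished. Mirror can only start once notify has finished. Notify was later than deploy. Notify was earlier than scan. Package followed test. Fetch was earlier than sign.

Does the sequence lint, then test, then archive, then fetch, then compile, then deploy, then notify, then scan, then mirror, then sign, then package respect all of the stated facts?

The constraints require archive before lint, but in the proposed sequence lint appears ahead of archive. That one violation is enough.

no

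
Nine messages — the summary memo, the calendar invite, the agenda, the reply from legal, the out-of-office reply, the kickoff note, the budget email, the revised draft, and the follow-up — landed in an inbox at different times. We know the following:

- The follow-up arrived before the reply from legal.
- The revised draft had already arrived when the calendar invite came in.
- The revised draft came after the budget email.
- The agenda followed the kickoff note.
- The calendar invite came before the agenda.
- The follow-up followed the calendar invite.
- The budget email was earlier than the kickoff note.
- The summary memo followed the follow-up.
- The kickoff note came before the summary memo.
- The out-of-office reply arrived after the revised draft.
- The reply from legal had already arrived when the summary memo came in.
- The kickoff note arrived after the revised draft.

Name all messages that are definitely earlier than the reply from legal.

Directly stated before the reply from legal: the follow-up.
The budget email reaches the reply from legal via the budget email → the revised draft → the calendar invite → the follow-up → the reply from legal.
The calendar invite reaches the reply from legal via the calendar invite → the follow-up → the reply from legal.
The revised draft reaches the reply from legal via the revised draft → the calendar invite → the follow-up → the reply from legal.
No chain forces the agenda (or any of the others) ahead of the reply from legal.

the budget email, the calendar invite, the follow-up, the revised draft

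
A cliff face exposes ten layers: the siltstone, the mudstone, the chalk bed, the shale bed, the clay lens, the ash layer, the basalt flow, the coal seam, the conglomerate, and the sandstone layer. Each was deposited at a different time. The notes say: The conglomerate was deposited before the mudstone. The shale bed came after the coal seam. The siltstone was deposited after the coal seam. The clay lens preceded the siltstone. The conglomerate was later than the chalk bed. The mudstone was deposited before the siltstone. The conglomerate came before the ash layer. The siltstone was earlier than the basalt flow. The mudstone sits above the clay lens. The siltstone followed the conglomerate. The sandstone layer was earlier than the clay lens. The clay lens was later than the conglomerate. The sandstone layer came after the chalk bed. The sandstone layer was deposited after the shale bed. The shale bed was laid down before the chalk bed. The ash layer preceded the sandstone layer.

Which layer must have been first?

the coal seam

The coal seam has a chain of constraints placing it before every other layer, so the coal seam must be first.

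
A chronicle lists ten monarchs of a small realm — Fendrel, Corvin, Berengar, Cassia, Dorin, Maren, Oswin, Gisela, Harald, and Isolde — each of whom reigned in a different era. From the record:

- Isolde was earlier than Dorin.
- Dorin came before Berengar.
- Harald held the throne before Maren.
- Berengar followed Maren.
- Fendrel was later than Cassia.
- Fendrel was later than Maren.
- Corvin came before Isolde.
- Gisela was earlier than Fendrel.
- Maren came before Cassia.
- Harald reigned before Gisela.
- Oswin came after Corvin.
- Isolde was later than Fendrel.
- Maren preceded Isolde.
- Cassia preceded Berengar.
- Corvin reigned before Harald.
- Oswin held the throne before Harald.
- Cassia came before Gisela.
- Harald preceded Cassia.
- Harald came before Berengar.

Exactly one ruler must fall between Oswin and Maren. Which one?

Harald

Tracing the constraints gives Oswin → Harald → Maren, so Harald sits after Oswin and before Maren.
No other ruler is forced both after Oswin and before Maren.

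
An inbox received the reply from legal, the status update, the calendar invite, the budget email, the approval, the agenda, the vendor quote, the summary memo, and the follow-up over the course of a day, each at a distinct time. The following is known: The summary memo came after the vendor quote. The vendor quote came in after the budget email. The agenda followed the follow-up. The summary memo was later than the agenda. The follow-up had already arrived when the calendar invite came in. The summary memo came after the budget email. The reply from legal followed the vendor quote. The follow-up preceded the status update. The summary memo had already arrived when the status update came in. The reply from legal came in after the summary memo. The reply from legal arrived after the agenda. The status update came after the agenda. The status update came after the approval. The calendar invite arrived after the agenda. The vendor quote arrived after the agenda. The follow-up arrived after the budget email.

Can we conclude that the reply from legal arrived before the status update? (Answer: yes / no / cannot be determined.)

No chain of stated constraints runs from the reply from legal to the status update, and none runs from the status update to the reply from legal either.
So the relative order of the reply from legal and the status update is not fixed by the given facts.

cannot be determined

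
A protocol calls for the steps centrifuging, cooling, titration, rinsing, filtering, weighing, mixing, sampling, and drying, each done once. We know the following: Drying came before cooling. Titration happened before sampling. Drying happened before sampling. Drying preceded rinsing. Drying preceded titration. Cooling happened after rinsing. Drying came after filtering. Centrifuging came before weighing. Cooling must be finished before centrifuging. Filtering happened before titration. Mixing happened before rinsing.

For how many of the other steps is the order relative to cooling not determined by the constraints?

Forced before cooling: drying, filtering, mixing, and rinsing; forced after cooling: centrifuging and weighing.
That leaves sampling and titration with no forced order relative to cooling — 2.

2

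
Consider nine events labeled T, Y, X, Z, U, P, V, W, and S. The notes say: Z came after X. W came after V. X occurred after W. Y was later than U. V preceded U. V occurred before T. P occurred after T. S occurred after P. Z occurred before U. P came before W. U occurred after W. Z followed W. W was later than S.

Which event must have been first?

V

V has a chain of constraints placing it before every other event, so V must be first.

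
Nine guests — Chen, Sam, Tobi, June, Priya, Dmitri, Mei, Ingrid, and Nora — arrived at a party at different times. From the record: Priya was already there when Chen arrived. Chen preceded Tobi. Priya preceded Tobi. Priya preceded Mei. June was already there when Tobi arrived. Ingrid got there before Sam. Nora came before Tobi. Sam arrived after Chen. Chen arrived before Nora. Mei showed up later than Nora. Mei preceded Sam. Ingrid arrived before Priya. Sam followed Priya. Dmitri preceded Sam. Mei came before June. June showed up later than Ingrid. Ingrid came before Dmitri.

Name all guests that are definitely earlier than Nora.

Directly stated before Nora: Chen.
Ingrid reaches Nora via Ingrid → Priya → Chen → Nora.
Priya reaches Nora via Priya → Chen → Nora.

Chen, Ingrid, Priya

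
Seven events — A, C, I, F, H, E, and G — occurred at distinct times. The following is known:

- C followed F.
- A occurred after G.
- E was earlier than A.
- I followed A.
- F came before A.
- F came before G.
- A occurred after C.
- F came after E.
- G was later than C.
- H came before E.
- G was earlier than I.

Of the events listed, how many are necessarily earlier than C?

3

Directly stated before C: F.
E reaches C via E → F → C.
H reaches C via H → E → F → C.
No chain forces A (or any of the others) ahead of C.
That's E, F, and H — 3 in all.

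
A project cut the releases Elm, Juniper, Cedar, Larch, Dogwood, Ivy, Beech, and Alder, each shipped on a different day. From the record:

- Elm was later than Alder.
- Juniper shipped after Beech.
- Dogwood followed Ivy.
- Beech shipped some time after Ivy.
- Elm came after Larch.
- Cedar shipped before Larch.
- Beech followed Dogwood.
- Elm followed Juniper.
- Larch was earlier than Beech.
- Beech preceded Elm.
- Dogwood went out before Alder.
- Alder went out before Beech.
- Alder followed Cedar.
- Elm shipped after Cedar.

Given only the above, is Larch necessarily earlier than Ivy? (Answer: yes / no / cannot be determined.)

No chain of stated constraints runs from Larch to Ivy, and none runs from Ivy to Larch either.
So the relative order of Larch and Ivy is not fixed by the given facts.

cannot be determined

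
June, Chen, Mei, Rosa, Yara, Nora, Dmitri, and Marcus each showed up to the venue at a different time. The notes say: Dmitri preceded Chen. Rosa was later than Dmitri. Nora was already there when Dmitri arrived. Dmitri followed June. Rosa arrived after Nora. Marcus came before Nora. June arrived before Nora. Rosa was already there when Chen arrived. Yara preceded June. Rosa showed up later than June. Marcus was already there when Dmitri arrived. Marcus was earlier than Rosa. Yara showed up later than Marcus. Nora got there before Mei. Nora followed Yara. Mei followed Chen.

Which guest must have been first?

Marcus

Marcus has a chain of constraints placing them before every other guest, so Marcus must be first.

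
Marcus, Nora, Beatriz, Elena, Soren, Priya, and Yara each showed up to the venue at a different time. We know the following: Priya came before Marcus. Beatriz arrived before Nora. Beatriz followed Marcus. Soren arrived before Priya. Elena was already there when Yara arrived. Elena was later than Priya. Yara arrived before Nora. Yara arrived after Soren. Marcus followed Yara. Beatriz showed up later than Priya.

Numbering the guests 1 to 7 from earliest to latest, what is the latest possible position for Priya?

Priya must come before Beatriz, Elena, Marcus, Nora, and Yara — 5 guests forced after them.
Everything else can be placed before Priya in some valid order, so Priya can sit as late as position 7 − 5 = 2.

2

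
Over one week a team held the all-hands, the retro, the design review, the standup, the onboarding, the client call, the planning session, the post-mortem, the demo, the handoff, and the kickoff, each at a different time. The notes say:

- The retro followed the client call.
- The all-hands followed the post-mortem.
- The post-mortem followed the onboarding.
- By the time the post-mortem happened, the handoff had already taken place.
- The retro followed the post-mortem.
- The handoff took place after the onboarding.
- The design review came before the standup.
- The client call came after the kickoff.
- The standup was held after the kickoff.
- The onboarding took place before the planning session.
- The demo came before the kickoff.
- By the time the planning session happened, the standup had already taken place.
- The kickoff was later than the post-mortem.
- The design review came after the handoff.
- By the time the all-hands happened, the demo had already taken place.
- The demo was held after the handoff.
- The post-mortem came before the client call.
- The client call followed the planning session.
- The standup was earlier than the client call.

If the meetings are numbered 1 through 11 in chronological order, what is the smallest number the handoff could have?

2

The onboarding must come before the handoff — 1 forced predecessor.
Nothing else is forced ahead of the handoff, so its earliest slot is position 1 + 1 = 2.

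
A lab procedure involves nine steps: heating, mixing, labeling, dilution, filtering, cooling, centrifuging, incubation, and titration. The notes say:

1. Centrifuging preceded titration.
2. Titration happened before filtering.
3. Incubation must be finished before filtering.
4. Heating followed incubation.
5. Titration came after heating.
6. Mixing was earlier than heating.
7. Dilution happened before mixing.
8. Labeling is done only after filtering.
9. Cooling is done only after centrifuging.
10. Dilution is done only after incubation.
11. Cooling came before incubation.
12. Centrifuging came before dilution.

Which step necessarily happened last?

Every other step has a chain of constraints placing it before labeling, so labeling is last.

labeling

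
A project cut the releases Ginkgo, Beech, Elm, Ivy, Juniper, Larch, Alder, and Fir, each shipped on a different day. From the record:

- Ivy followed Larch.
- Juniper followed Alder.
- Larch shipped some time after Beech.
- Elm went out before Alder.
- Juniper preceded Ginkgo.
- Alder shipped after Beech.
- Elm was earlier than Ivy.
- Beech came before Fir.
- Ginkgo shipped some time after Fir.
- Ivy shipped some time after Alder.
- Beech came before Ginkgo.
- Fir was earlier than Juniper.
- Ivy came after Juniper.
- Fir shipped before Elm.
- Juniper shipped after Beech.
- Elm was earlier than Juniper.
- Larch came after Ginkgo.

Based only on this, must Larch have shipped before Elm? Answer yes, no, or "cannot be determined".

no

Tracing the constraints gives Elm → Juniper → Ginkgo → Larch, so Elm must come before Larch.
That means Larch cannot be before Elm.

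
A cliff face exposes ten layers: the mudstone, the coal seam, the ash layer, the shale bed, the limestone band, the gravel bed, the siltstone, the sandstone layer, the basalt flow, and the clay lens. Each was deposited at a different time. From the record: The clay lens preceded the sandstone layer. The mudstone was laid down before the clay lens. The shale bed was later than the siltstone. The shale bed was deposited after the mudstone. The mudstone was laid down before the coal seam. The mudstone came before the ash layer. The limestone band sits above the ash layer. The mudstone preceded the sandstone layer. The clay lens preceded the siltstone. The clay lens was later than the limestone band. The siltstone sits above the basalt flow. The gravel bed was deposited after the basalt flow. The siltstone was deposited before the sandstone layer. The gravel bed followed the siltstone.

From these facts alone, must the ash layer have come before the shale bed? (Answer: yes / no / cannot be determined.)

Chain the constraints: the ash layer → the limestone band → the clay lens → the siltstone → the shale bed. Each link is directly stated, so the ash layer comes before the shale bed.

yes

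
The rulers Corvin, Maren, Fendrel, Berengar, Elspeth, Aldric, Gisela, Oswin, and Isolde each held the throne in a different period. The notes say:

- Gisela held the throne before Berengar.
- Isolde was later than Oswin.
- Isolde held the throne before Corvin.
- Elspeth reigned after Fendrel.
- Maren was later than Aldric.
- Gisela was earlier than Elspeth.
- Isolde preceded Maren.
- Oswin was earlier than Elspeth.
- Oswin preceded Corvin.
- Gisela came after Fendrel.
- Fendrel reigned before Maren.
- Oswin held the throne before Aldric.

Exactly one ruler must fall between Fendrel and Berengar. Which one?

Gisela

Tracing the constraints gives Fendrel → Gisela → Berengar, so Gisela sits after Fendrel and before Berengar.
No other ruler is forced both after Fendrel and before Berengar.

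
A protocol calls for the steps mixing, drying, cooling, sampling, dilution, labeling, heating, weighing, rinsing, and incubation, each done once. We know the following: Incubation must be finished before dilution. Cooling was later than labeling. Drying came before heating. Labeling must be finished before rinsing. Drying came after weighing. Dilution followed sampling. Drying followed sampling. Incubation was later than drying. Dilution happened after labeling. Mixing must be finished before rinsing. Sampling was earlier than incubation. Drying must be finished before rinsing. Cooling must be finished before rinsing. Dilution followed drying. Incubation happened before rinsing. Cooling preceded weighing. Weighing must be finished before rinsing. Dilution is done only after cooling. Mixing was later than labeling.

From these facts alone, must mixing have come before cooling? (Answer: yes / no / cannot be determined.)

cannot be determined

No chain of stated constraints runs from mixing to cooling, and none runs from cooling to mixing either.
So the relative order of mixing and cooling is not fixed by the given facts.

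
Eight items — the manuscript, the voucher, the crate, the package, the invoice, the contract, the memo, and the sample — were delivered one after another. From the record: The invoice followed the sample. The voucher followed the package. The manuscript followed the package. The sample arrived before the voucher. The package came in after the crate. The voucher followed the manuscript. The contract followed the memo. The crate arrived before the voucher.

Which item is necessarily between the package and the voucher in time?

Tracing the constraints gives the package → the manuscript → the voucher, so the manuscript sits after the package and before the voucher.
No other item is forced both after the package and before the voucher.

the manuscript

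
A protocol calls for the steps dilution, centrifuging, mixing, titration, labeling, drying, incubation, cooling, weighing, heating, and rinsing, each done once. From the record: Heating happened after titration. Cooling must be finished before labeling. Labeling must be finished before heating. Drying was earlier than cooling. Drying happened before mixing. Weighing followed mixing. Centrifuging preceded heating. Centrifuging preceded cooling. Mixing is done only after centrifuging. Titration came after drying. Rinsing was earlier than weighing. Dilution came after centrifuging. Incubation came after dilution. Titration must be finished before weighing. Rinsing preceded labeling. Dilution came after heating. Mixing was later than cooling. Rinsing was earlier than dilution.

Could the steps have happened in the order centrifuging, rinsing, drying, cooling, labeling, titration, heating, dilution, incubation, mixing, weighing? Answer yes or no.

Check each stated constraint against the proposed order — e.g. centrifuging is ahead of mixing; rinsing is ahead of weighing. Every pair is in the required order; nothing is violated.

yes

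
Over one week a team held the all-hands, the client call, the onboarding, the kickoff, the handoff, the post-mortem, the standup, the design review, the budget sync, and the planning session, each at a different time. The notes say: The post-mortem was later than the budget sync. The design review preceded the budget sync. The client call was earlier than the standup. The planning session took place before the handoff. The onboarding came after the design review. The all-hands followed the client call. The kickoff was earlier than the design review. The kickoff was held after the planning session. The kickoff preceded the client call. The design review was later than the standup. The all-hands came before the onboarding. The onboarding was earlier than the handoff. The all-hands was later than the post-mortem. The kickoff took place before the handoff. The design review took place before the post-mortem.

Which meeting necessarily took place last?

Every other meeting has a chain of constraints placing it before the handoff, so the handoff is last.

the handoff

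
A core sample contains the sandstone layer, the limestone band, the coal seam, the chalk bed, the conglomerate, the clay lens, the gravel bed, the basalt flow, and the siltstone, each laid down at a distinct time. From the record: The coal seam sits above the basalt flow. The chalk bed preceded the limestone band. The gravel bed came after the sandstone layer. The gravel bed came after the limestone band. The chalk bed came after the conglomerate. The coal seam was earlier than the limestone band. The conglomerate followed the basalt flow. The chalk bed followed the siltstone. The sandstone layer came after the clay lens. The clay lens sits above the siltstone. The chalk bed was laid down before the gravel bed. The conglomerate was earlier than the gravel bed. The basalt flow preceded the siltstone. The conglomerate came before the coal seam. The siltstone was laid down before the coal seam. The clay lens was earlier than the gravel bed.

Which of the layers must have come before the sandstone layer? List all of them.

the basalt flow, the clay lens, the siltstone

Directly stated before the sandstone layer: the clay lens.
The basalt flow reaches the sandstone layer via the basalt flow → the siltstone → the clay lens → the sandstone layer.
The siltstone reaches the sandstone layer via the siltstone → the clay lens → the sandstone layer.
No chain forces the coal seam (or any of the others) ahead of the sandstone layer.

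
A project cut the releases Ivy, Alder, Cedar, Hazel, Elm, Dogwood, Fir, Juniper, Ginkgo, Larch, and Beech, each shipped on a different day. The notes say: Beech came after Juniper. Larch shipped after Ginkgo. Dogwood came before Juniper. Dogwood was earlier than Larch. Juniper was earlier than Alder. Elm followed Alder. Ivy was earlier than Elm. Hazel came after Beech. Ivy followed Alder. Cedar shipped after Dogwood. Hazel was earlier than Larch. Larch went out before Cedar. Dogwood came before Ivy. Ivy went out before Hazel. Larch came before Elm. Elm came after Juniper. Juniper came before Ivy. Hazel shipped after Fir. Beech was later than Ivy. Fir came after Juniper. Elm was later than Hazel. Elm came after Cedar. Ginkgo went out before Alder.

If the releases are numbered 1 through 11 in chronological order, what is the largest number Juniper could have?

Juniper must come before Alder, Beech, Cedar, Elm, Fir, Hazel, Ivy, and Larch — 8 releases forced after it.
Everything else can be placed before Juniper in some valid order, so Juniper can sit as late as position 11 − 8 = 3.

3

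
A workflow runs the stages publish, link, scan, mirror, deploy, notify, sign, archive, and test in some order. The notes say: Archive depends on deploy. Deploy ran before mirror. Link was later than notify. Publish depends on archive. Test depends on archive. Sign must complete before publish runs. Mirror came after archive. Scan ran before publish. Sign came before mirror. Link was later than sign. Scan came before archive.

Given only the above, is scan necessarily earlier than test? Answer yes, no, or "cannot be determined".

yes

Chain the constraints: scan → archive → test. Each link is directly stated, so scan comes before test.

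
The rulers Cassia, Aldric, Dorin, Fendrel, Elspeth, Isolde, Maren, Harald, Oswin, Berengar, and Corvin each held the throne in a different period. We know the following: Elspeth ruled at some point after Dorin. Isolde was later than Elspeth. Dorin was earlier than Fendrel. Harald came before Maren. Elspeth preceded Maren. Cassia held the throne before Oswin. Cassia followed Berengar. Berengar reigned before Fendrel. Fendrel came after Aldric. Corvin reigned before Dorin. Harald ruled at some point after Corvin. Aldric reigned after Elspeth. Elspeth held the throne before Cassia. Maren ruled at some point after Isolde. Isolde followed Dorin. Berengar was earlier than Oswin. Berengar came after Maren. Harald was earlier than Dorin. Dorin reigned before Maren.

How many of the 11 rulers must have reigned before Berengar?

Directly stated before Berengar: Maren.
Corvin reaches Berengar via Corvin → Dorin → Maren → Berengar.
Dorin reaches Berengar via Dorin → Maren → Berengar.
Elspeth reaches Berengar via Elspeth → Maren → Berengar.
Likewise Harald and Isolde each reach Berengar by chaining the stated constraints.
That's Corvin, Dorin, Elspeth, Harald, Isolde, and Maren — 6 in all.

6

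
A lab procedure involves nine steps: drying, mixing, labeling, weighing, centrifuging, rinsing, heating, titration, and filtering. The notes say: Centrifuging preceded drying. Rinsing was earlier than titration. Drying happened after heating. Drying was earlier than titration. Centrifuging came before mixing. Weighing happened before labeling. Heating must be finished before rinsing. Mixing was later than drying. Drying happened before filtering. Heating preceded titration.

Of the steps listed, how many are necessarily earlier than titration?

4

Directly stated before titration: drying, heating, and rinsing.
Centrifuging reaches titration via centrifuging → drying → titration.
That's centrifuging, drying, heating, and rinsing — 4 in all.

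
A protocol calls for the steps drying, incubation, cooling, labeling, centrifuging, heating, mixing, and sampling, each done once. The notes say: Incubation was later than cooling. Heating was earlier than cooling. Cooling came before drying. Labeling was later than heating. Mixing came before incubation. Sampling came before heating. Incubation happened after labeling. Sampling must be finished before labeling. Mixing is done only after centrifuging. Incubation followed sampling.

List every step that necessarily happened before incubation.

Directly stated before incubation: cooling, labeling, mixing, and sampling.
Centrifuging reaches incubation via centrifuging → mixing → incubation.
Heating reaches incubation via heating → labeling → incubation.

centrifuging, cooling, heating, labeling, mixing, sampling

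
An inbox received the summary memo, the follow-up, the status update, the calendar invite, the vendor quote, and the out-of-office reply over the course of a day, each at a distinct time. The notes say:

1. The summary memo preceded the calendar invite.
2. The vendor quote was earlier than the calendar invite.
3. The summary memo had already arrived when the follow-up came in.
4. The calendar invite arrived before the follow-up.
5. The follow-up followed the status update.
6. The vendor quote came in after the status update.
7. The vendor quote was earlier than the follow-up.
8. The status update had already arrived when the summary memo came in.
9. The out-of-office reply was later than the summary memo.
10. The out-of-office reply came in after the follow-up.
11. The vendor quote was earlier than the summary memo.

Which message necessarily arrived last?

Every other message has a chain of constraints placing it before the out-of-office reply, so the out-of-office reply is last.

the out-of-office reply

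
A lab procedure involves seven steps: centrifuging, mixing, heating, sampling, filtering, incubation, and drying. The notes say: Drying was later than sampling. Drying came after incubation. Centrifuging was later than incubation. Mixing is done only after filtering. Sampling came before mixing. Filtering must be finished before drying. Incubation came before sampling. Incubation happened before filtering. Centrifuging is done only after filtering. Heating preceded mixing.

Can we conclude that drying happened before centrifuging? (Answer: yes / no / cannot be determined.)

cannot be determined

No chain of stated constraints runs from drying to centrifuging, and none runs from centrifuging to drying either.
So the relative order of drying and centrifuging is not fixed by the given facts.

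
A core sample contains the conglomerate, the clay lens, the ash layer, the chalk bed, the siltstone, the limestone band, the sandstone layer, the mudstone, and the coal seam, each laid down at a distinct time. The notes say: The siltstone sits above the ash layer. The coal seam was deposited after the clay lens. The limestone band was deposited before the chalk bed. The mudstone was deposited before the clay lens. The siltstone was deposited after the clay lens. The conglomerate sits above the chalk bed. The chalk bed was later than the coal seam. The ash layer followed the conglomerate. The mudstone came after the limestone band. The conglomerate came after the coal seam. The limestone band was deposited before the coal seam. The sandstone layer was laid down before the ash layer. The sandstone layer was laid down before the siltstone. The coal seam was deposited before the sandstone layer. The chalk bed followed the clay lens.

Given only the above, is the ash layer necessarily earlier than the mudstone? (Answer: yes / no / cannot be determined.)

Tracing the constraints gives the mudstone → the clay lens → the chalk bed → the conglomerate → the ash layer, so the mudstone must come before the ash layer.
That means the ash layer cannot be before the mudstone.

no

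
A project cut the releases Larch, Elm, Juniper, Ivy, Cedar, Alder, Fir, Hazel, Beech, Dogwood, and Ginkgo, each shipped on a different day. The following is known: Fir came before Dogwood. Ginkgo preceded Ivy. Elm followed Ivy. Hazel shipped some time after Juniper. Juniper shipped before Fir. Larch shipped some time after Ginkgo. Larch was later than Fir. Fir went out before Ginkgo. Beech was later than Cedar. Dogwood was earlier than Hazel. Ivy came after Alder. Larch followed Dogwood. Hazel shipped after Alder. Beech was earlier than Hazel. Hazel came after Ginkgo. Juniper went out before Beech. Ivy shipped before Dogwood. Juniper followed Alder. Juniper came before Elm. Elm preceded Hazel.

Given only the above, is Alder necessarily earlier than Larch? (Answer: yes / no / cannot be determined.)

yes

Chain the constraints: Alder → Ivy → Dogwood → Larch. Each link is directly stated, so Alder comes before Larch.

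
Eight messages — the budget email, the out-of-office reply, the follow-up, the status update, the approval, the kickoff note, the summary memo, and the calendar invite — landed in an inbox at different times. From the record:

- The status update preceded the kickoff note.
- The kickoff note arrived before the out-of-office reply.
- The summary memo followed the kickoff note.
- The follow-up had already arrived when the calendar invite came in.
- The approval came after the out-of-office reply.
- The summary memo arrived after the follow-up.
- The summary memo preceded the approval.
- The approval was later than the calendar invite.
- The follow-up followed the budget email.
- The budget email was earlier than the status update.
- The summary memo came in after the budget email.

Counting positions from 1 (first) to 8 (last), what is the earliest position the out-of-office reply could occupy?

The budget email, the kickoff note, and the status update must all come before the out-of-office reply — 3 forced predecessors.
Nothing else is forced ahead of the out-of-office reply, so its earliest slot is position 3 + 1 = 4.

4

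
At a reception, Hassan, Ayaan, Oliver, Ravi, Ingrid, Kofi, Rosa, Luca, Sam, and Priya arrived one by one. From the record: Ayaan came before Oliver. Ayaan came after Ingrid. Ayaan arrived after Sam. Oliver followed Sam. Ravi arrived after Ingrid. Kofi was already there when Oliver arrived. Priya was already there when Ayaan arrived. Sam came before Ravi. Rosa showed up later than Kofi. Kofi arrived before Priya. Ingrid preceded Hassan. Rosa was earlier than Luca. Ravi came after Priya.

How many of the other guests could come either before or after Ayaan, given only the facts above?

Forced before Ayaan: Ingrid, Kofi, Priya, and Sam; forced after Ayaan: Oliver.
That leaves Hassan, Luca, Ravi, and Rosa with no forced order relative to Ayaan — 4.

4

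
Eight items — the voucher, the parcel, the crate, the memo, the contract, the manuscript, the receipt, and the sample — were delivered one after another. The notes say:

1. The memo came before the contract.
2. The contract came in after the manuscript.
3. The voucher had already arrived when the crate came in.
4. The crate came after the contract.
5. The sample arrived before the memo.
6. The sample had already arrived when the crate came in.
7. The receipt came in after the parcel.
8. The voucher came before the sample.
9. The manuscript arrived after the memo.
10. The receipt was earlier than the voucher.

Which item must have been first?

The parcel has a chain of constraints placing it before every other item, so the parcel must be first.

the parcel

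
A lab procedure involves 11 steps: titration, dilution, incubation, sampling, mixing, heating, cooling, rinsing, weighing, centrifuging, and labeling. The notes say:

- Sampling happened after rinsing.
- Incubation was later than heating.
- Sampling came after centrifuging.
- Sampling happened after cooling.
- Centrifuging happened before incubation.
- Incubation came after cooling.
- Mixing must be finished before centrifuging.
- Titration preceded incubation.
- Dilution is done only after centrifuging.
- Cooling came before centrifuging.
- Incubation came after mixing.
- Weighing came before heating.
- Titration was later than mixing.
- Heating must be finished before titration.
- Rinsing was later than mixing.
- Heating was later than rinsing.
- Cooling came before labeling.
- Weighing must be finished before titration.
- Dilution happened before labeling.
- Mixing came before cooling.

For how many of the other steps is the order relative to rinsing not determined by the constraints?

5

Forced before rinsing: mixing; forced after rinsing: heating, incubation, sampling, and titration.
That leaves centrifuging, cooling, dilution, labeling, and weighing with no forced order relative to rinsing — 5.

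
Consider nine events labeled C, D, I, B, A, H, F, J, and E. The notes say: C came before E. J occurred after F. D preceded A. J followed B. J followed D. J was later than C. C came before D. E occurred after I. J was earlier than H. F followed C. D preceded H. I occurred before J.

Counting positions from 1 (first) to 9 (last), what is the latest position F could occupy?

F must come before H and J — 2 events forced after it.
Everything else can be placed before F in some valid order, so F can sit as late as position 9 − 2 = 7.

7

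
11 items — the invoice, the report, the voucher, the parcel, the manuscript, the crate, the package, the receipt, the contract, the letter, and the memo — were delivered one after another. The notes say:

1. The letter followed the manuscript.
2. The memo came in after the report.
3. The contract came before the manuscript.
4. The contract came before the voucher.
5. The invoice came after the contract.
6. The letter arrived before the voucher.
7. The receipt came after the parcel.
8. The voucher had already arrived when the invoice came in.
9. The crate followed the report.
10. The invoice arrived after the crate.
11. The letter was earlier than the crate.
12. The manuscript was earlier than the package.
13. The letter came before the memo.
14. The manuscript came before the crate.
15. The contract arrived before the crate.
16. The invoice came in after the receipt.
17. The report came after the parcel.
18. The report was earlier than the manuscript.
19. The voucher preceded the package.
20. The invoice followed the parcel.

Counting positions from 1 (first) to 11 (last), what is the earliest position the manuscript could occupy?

The contract, the parcel, and the report must all come before the manuscript — 3 forced predecessors.
Nothing else is forced ahead of the manuscript, so its earliest slot is position 3 + 1 = 4.

4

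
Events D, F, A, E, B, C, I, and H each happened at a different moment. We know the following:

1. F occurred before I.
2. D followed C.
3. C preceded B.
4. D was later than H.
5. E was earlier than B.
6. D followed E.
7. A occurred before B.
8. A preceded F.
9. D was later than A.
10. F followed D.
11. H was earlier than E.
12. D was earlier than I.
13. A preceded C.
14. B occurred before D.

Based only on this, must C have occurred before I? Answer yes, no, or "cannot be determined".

yes

Chain the constraints: C → D → I. Each link is directly stated, so C comes before I.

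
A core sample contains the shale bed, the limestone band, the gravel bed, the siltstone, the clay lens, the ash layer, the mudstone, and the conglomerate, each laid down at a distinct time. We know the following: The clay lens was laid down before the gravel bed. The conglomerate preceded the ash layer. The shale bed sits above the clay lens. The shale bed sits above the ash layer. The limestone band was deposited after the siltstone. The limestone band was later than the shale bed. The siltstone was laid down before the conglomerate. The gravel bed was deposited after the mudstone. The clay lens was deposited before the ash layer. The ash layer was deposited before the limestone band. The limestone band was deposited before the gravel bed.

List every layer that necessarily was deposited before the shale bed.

Directly stated before the shale bed: the ash layer and the clay lens.
The conglomerate reaches the shale bed via the conglomerate → the ash layer → the shale bed.
The siltstone reaches the shale bed via the siltstone → the conglomerate → the ash layer → the shale bed.
No chain forces the gravel bed (or any of the others) ahead of the shale bed.

the ash layer, the clay lens, the conglomerate, the siltstone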